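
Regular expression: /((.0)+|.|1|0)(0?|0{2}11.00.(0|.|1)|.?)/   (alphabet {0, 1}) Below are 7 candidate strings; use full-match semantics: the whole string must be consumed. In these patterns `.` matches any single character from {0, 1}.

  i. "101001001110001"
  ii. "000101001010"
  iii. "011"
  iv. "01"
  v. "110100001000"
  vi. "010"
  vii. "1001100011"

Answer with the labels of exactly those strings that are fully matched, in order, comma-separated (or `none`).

iv, vii

i → no match
ii. "000101001010" → no match
iii. "011" → no match
iv. "01" → match
v. "110100001000" → no match
vi. "010" → no match
vii. "1001100011" → match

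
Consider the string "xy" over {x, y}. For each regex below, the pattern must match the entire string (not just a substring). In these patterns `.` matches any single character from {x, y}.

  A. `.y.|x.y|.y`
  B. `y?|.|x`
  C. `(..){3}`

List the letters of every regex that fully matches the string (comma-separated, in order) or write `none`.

A

A → match
B → no match
C → no match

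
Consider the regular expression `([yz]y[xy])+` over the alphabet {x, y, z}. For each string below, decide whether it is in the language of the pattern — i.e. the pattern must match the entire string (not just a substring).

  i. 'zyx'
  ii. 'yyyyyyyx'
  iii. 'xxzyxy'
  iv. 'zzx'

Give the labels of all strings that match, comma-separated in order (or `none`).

i → match
ii → no match
iii → no match
iv → no match

i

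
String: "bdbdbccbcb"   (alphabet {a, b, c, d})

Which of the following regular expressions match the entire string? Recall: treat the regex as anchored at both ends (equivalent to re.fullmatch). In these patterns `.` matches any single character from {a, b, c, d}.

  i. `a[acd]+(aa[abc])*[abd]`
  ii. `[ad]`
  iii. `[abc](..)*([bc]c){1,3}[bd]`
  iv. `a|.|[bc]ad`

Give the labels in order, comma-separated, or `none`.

i → no match — must start with "a"
ii → no match
iii → match
iv → no match

iii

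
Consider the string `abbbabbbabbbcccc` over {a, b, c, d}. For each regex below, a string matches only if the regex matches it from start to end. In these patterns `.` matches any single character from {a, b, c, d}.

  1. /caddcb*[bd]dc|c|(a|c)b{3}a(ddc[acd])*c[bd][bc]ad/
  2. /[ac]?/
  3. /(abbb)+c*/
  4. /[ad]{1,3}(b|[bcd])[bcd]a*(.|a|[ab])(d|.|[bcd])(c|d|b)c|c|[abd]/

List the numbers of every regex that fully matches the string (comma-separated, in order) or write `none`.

3

1 → no match
2 → no match
3 → match
4 → no match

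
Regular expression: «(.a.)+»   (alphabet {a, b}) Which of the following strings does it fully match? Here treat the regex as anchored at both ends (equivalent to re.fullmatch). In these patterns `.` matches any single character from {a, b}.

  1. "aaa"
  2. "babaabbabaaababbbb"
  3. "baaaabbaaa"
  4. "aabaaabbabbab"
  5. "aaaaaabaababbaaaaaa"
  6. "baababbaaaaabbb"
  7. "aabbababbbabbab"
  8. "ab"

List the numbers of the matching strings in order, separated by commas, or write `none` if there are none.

1

1 → match
2 → no match
3 → no match
4 → no match
5 → no match
6 → no match
7 → no match
8 → no match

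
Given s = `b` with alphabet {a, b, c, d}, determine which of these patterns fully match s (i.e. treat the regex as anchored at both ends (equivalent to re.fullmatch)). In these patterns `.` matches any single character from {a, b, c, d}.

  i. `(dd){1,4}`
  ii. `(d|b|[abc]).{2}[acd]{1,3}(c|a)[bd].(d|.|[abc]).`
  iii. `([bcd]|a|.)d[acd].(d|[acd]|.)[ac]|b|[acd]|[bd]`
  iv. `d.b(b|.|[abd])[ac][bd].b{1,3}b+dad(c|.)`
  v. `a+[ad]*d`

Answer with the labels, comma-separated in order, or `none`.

i → no match — must start with `dd`
ii → no match
iii → match
iv → no match — must start with `d`
v → no match — must start with `a`

iii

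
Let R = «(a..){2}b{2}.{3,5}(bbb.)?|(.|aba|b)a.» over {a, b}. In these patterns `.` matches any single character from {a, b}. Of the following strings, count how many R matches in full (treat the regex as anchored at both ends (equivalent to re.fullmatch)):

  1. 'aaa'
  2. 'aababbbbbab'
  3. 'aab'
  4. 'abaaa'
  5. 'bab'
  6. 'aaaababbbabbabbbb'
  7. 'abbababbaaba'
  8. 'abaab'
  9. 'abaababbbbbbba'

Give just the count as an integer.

8

1 → match
2 → match
3 → match
4 → match
5 → match
6 → match
7 → match
8 → match
9 → no match
Total matched: 8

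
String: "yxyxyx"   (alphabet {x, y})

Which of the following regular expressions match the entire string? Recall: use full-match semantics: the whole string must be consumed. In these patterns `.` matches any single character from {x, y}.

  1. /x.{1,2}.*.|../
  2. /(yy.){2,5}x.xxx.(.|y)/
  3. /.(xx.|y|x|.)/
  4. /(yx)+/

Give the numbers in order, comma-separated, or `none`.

1 → no match
2 → no match — must start with "yy"
3 → no match
4 → match

4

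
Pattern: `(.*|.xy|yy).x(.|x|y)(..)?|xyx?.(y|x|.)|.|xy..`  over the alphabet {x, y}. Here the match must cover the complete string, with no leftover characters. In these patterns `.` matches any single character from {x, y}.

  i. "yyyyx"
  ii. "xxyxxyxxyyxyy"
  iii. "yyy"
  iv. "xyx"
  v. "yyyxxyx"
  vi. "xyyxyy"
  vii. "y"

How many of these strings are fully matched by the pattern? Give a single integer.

i → no match
ii → no match
iii → no match
iv → no match
v → match
vi → no match
vii → match
Total matched: 2

2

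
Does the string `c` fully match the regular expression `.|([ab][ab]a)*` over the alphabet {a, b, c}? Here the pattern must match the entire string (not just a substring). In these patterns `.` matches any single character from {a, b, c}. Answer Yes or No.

Yes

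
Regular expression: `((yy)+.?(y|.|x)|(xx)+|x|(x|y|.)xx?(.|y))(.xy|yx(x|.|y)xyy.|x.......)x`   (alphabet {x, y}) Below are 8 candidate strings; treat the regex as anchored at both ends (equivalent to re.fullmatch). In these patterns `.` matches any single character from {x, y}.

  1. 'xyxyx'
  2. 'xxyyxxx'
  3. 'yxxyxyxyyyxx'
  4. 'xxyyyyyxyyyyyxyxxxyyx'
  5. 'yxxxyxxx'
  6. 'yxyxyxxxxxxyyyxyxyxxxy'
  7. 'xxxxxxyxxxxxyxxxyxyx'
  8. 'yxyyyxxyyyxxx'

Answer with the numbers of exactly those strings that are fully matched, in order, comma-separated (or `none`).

1 → match
2 → no match
3 → no match
4 → no match
5 → no match
6 → no match — must end with 'x'
7 → no match
8 → no match

1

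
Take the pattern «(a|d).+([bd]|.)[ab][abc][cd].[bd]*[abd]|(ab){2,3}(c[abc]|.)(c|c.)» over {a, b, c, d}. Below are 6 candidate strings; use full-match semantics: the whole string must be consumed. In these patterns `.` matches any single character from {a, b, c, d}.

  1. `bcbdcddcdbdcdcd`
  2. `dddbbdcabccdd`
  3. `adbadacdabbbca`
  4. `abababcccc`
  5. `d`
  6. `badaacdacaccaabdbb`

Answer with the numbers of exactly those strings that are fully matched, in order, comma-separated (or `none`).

1 → no match
2 → match
3 → no match
4 → match
5 → no match
6 → no match

2, 4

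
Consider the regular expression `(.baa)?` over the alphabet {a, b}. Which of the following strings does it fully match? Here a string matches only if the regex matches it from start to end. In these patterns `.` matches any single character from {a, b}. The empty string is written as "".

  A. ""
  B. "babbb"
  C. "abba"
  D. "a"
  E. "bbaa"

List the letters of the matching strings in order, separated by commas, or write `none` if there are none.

A, E

A. "" → match
B. "babbb" → no match
C. "abba" → no match
D. "a" → no match
E. "bbaa" → match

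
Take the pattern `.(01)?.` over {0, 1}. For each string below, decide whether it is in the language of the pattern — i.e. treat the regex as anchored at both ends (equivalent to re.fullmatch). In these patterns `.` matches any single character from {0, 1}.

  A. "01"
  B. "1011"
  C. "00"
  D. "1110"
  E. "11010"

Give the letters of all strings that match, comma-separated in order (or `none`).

A, B, C

A → match
B → match
C → match
D → no match
E → no match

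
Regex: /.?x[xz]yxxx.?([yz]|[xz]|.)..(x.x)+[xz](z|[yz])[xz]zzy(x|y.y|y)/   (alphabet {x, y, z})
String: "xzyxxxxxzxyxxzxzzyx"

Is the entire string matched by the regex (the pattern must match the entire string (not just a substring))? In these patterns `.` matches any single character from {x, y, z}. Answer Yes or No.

Yes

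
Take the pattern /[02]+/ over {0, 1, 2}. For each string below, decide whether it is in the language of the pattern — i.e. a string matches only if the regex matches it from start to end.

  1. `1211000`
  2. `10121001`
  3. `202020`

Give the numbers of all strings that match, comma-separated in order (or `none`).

3

1 → no match
2 → no match
3 → match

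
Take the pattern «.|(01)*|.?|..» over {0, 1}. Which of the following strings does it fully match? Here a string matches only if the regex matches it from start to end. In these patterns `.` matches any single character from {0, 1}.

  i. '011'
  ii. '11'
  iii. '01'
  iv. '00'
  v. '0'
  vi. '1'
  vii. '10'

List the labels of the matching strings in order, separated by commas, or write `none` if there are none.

i → no match
ii → match
iii → match
iv → match
v → match
vi → match
vii → match

ii, iii, iv, v, vi, vii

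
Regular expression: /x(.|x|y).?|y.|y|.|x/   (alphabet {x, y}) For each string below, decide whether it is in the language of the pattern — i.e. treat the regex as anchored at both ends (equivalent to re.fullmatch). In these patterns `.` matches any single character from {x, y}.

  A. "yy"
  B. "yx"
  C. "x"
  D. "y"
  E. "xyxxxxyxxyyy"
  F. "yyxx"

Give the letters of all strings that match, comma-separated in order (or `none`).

A, B, C, D

A. "yy" → match
B. "yx" → match
C. "x" → match
D. "y" → match
E. "xyxxxxyxxyyy" → no match
F. "yyxx" → no match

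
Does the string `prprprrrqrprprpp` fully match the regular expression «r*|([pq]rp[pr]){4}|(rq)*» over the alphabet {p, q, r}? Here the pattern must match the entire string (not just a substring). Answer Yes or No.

No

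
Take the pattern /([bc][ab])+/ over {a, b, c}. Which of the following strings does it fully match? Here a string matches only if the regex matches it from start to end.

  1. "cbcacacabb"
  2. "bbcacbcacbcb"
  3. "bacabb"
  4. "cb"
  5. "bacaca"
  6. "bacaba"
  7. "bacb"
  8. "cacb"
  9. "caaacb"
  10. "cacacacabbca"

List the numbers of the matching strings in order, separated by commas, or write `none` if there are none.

1, 2, 3, 4, 5, 6, 7, 8, 10

1 → match
2 → match
3 → match
4 → match
5 → match
6 → match
7 → match
8 → match
9 → no match
10 → match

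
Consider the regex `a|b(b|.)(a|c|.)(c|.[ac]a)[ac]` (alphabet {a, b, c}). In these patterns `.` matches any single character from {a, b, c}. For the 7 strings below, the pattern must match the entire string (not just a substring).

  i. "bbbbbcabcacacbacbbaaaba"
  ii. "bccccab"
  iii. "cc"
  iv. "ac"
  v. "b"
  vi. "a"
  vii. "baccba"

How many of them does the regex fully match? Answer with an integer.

1

i → no match
ii → no match
iii → no match
iv → no match
v → no match
vi → match
vii → no match
Total matched: 1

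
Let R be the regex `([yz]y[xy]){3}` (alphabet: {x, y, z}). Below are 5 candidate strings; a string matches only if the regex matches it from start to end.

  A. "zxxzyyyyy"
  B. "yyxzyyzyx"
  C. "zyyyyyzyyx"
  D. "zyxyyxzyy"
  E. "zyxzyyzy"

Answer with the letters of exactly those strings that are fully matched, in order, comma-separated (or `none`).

A → no match
B → match
C → no match
D → match
E → no match

B, D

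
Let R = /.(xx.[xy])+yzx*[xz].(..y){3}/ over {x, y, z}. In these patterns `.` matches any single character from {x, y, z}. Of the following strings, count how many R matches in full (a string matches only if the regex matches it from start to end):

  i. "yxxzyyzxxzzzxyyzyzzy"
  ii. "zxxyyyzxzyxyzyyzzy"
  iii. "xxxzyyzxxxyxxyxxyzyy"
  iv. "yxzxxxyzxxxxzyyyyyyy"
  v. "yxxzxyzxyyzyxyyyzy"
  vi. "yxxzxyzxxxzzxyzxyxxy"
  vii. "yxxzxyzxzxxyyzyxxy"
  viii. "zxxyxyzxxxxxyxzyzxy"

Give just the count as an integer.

i → match
ii → match
iii → match
iv → no match
v → match
vi → match
vii → match
viii → match
Total matched: 7

7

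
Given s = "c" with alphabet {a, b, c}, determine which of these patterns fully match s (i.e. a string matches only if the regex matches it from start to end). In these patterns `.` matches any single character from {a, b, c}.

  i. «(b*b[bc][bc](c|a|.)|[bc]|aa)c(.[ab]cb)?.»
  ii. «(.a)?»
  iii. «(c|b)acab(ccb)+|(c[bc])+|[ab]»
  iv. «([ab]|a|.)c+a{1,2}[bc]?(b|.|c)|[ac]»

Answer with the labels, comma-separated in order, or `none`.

iv

i → no match
ii → no match
iii → no match
iv → match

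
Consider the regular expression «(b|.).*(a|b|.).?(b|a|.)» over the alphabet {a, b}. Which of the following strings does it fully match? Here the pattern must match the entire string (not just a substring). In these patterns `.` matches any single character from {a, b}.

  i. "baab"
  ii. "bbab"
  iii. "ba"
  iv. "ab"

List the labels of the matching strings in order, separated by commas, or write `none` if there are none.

i, ii

i → match
ii → match
iii → no match
iv → no match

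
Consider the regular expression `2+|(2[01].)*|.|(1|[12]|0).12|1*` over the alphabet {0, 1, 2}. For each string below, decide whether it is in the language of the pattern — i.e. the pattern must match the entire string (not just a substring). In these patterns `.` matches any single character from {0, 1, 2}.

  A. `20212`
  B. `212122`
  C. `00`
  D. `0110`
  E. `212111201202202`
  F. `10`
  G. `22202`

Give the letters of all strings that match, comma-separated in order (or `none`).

none

A. `20212` → no match
B. `212122` → no match
C. `00` → no match
D. `0110` → no match
E → no match
F. `10` → no match
G. `22202` → no match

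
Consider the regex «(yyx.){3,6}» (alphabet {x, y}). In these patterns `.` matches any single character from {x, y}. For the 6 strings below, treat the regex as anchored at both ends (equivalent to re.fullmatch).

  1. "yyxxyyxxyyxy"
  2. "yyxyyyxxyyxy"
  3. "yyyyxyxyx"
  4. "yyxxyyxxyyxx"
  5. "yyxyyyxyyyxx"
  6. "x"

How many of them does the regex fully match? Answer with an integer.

4

1 → match
2 → match
3 → no match — must start with "yyx"
4 → match
5 → match
6 → no match — must start with "yyx"
Total matched: 4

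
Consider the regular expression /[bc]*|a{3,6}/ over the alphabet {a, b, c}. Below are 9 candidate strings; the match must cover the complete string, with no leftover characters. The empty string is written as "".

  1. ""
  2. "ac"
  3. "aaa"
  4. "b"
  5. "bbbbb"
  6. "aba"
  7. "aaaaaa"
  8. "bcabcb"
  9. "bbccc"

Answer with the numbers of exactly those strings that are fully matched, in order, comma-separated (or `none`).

1 → match
2 → no match
3 → match
4 → match
5 → match
6 → no match
7 → match
8 → no match
9 → match

1, 3, 4, 5, 7, 9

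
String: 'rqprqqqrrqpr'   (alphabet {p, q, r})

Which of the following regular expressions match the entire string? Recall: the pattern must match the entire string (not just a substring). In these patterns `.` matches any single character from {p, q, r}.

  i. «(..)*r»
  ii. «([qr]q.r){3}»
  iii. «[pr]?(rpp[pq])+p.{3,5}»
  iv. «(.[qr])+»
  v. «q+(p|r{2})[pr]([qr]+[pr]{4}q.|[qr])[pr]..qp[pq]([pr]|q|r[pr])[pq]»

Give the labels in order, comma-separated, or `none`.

i → no match
ii → match
iii → no match
iv → match
v → no match — must start with 'q'

ii, iv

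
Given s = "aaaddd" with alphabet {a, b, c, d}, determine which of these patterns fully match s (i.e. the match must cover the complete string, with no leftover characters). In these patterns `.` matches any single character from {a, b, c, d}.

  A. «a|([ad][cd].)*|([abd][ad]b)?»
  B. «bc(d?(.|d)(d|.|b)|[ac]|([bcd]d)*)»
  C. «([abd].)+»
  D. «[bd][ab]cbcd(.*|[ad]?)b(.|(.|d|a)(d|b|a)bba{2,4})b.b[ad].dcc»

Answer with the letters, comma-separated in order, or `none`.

A → no match
B → no match — must start with "bc"
C → match
D → no match — must end with "dcc"

C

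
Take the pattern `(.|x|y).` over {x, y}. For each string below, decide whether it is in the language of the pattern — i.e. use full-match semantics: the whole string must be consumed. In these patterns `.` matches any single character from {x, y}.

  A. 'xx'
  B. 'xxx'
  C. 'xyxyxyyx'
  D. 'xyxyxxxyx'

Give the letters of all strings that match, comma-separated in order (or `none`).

A

A → match
B → no match
C → no match
D → no match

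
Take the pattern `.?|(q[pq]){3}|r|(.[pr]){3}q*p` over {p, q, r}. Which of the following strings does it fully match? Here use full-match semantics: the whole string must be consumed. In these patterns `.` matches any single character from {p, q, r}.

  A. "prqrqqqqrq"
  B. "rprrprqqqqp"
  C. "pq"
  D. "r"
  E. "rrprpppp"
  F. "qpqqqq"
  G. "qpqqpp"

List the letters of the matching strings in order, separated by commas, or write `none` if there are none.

A → no match
B → match
C → no match
D → match
E → no match
F → match
G → no match

B, D, F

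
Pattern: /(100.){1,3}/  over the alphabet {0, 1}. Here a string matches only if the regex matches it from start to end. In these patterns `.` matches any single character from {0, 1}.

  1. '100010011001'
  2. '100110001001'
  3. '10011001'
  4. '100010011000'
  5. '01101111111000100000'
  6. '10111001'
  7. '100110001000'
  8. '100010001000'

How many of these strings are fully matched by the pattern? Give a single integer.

6

1 → match
2 → match
3 → match
4 → match
5 → no match — must start with '100'
6 → no match — must start with '100'
7 → match
8 → match
Total matched: 6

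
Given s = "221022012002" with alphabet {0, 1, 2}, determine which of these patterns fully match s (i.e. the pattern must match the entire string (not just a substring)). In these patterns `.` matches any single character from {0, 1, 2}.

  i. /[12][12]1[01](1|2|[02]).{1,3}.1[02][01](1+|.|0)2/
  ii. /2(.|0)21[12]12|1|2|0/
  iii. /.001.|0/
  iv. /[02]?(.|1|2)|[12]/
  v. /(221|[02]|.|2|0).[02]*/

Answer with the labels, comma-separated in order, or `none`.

i

i → match
ii → no match
iii → no match
iv → no match
v → no match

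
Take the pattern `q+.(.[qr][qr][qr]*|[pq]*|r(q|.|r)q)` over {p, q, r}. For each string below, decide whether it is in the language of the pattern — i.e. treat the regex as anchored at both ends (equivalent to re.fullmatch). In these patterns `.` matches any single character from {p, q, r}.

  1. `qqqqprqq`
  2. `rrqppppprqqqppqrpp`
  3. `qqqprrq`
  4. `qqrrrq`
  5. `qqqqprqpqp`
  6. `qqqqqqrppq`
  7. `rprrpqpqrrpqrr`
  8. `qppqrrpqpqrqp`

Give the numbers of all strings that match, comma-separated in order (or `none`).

1. `qqqqprqq` → match
2 → no match — must start with `q`
3. `qqqprrq` → match
4. `qqrrrq` → match
5. `qqqqprqpqp` → no match
6. `qqqqqqrppq` → match
7 → no match — must start with `q`
8 → no match

1, 3, 4, 6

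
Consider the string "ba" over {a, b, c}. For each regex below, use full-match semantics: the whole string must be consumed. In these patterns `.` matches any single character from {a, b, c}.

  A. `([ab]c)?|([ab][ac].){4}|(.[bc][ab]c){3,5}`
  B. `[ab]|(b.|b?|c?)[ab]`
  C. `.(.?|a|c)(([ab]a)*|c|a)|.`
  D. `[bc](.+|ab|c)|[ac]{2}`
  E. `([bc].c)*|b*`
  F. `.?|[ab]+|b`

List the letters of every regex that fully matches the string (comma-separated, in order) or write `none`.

B, C, D, F

A → no match
B → match
C → match
D → match
E → no match
F → match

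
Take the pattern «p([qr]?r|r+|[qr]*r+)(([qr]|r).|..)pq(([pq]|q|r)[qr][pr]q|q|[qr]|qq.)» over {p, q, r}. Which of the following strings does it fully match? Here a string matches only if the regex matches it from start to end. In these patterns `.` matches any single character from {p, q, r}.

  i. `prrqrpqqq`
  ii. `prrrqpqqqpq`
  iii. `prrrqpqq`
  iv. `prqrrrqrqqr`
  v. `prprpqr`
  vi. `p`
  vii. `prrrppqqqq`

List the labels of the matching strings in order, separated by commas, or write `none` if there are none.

ii, iii, v, vii

i. `prrqrpqqq` → no match
ii. `prrrqpqqqpq` → match
iii. `prrrqpqq` → match
iv. `prqrrrqrqqr` → no match
v. `prprpqr` → match
vi. `p` → no match
vii. `prrrppqqqq` → match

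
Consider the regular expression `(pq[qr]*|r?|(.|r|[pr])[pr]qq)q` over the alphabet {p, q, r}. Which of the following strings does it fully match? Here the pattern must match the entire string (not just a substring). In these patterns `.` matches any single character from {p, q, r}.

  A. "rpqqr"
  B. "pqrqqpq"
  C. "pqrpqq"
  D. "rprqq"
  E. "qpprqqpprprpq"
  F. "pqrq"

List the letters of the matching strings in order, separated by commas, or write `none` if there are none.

A. "rpqqr" → no match — must end with "q"
B. "pqrqqpq" → no match
C. "pqrpqq" → no match
D. "rprqq" → no match
E → no match
F. "pqrq" → match

F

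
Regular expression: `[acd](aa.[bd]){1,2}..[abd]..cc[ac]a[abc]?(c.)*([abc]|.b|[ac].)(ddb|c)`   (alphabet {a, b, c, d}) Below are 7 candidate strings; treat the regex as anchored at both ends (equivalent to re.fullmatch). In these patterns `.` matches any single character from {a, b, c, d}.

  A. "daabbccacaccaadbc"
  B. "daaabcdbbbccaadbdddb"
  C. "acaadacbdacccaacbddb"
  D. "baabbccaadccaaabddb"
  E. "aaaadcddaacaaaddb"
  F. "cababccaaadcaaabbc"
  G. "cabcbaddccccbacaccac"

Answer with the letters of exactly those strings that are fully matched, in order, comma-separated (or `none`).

A → match
B → no match
C → no match
D → no match
E → no match
F → no match
G → no match

A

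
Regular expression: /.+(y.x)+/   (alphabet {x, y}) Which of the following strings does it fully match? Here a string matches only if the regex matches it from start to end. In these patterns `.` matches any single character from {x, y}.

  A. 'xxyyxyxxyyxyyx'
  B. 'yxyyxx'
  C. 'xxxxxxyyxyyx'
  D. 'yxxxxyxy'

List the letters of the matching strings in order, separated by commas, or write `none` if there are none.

A → match
B. 'yxyyxx' → match
C. 'xxxxxxyyxyyx' → match
D. 'yxxxxyxy' → no match — must end with 'x'

A, B, C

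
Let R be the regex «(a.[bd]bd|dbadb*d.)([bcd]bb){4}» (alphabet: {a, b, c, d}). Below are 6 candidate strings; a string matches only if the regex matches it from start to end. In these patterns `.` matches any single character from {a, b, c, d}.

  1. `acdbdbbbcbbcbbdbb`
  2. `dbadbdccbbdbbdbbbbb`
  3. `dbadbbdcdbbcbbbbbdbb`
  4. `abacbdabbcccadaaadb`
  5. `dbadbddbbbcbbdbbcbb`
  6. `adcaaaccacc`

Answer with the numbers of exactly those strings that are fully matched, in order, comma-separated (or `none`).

1 → match
2 → match
3 → match
4 → no match — must end with `bb`
5 → match
6 → no match — must end with `bb`

1, 2, 3, 5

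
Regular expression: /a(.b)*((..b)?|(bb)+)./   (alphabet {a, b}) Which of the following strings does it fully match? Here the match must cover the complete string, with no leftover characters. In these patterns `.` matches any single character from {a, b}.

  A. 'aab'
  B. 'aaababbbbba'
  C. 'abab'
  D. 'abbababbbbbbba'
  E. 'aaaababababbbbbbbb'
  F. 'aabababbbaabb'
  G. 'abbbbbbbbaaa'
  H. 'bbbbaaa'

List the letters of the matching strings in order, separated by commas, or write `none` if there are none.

D, F

A. 'aab' → no match
B. 'aaababbbbba' → no match
C. 'abab' → no match
D → match
E → no match
F → match
G. 'abbbbbbbbaaa' → no match
H. 'bbbbaaa' → no match — must start with 'a'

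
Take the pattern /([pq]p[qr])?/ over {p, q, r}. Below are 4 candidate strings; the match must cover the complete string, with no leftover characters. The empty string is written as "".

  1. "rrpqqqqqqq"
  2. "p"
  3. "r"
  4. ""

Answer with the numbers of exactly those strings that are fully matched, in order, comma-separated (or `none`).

1. "rrpqqqqqqq" → no match
2. "p" → no match
3. "r" → no match
4. "" → match

4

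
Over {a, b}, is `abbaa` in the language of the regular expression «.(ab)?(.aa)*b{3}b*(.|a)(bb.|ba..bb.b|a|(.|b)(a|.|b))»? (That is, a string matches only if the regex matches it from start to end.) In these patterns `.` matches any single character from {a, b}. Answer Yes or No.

No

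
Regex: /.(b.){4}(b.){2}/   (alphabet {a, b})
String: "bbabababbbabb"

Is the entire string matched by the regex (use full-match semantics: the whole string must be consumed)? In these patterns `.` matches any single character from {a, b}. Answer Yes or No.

Yes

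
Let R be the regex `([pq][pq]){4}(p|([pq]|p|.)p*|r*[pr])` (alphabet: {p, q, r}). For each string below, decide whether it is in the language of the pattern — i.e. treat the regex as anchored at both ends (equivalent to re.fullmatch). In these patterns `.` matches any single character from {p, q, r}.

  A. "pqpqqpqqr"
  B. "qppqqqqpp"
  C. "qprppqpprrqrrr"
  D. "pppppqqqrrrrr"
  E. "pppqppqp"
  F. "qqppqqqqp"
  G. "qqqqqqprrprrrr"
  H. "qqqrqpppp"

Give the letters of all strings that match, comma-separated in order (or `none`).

A, B, D, F

A → match
B → match
C → no match
D → match
E → no match
F → match
G → no match
H → no match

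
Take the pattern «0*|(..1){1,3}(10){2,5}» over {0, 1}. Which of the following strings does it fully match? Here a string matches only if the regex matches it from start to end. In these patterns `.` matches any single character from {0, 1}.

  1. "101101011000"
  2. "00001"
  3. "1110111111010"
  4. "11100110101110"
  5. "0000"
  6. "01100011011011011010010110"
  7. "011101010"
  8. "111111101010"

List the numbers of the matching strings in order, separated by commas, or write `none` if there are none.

3, 5, 7, 8

1 → no match
2 → no match
3 → match
4 → no match
5 → match
6 → no match
7 → match
8 → match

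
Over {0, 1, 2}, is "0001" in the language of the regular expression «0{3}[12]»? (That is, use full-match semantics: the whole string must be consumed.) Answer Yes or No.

Yes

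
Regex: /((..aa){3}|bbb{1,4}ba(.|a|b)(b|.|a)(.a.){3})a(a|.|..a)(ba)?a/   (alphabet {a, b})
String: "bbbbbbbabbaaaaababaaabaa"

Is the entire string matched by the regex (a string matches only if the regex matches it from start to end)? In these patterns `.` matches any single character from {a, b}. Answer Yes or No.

No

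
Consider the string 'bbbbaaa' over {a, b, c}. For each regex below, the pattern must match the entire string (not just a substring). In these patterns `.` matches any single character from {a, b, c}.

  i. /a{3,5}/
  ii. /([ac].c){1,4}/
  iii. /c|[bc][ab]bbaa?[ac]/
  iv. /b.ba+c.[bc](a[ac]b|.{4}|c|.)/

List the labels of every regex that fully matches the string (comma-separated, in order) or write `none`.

iii

i → no match — must start with 'a'
ii → no match — must end with 'c'
iii → match
iv → no match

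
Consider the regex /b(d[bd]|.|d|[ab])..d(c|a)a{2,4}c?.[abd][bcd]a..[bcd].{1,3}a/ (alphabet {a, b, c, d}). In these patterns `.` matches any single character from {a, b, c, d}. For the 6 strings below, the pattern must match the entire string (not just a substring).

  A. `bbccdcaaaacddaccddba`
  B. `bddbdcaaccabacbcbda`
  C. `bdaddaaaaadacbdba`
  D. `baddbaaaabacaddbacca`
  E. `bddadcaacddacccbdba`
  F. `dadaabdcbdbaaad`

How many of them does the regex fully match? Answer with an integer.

A → match
B → match
C → match
D → no match
E → match
F → no match — must start with `b`
Total matched: 4

4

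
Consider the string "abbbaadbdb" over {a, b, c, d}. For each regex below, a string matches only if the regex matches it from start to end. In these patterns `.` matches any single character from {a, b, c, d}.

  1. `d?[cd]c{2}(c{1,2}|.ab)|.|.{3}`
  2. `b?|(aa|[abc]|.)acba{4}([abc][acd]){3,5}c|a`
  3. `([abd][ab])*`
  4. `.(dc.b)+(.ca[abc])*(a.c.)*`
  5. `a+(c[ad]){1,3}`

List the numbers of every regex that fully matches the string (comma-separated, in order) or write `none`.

1 → no match
2 → no match
3 → match
4 → no match
5 → no match

3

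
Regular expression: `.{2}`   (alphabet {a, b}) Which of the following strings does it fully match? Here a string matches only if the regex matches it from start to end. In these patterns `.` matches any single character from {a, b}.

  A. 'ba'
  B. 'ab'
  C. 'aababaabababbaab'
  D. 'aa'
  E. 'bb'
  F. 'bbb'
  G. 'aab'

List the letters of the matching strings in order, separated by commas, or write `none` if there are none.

A → match
B → match
C → no match
D → match
E → match
F → no match
G → no match

A, B, D, E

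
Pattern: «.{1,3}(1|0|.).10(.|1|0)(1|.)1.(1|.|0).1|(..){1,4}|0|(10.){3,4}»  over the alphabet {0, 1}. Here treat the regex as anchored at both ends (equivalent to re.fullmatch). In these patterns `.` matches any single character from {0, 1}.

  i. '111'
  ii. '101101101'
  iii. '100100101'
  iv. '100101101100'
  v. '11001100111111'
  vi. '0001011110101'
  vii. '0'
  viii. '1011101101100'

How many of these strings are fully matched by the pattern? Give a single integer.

i. '111' → no match
ii. '101101101' → match
iii. '100100101' → match
iv. '100101101100' → match
v → match
vi → no match
vii. '0' → match
viii → no match
Total matched: 5

5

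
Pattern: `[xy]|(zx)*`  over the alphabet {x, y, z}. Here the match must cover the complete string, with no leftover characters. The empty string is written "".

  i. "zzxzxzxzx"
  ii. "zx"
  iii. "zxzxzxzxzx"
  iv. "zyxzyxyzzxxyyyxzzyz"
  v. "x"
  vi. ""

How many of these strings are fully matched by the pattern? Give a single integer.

4

i. "zzxzxzxzx" → no match
ii. "zx" → match
iii. "zxzxzxzxzx" → match
iv → no match
v. "x" → match
vi. "" → match
Total matched: 4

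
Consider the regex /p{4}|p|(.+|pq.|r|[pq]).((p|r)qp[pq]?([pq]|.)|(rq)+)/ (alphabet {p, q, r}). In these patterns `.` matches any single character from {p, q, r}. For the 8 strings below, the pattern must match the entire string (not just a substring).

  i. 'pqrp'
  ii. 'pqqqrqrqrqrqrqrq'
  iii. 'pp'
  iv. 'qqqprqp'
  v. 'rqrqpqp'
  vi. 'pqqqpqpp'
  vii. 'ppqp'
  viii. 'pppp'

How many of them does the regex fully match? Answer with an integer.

4

i. 'pqrp' → no match
ii → match
iii. 'pp' → no match
iv. 'qqqprqp' → no match
v. 'rqrqpqp' → match
vi. 'pqqqpqpp' → match
vii. 'ppqp' → no match
viii. 'pppp' → match
Total matched: 4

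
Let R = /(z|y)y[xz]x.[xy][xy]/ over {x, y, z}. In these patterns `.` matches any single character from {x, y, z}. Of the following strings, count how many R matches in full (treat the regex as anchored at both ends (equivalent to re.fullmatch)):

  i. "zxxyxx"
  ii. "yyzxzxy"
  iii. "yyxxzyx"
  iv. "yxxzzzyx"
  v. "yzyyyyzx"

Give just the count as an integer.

2

i. "zxxyxx" → no match
ii. "yyzxzxy" → match
iii. "yyxxzyx" → match
iv. "yxxzzzyx" → no match
v. "yzyyyyzx" → no match
Total matched: 2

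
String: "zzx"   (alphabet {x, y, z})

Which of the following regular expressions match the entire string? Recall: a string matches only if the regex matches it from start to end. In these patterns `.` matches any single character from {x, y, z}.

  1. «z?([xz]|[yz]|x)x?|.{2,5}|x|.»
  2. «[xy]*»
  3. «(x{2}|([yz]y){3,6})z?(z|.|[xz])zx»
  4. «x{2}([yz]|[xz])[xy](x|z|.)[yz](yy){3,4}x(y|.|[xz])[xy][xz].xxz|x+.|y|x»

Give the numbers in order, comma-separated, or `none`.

1 → match
2 → no match
3 → no match
4 → no match

1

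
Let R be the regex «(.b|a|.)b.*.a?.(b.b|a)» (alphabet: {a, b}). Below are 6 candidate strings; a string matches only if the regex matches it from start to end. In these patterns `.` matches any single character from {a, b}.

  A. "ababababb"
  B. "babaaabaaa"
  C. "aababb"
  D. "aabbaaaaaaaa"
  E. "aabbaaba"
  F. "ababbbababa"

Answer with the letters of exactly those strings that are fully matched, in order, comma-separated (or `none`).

F

A → no match
B → no match
C → no match
D → no match
E → no match
F → match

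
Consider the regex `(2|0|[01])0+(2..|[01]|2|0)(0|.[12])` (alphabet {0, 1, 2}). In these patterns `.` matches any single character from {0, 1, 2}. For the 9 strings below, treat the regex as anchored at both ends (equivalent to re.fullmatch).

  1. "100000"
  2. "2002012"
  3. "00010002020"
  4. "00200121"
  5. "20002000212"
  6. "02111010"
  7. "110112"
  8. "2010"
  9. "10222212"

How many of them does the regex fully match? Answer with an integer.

2

1 → match
2 → no match
3 → no match
4 → no match
5 → no match
6 → no match
7 → no match
8 → match
9 → no match
Total matched: 2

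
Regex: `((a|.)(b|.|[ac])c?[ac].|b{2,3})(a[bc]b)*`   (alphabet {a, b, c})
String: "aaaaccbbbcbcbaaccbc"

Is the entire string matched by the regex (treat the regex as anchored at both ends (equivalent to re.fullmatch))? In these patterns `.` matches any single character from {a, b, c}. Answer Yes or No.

No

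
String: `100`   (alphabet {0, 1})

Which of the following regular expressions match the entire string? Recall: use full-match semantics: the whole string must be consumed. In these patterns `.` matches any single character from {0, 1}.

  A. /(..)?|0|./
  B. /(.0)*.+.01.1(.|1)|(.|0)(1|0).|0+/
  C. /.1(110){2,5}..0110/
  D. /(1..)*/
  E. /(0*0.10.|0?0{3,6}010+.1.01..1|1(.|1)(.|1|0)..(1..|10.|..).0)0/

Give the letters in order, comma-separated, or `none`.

A → no match
B → match
C → no match — must end with `0110`
D → match
E → no match

B, D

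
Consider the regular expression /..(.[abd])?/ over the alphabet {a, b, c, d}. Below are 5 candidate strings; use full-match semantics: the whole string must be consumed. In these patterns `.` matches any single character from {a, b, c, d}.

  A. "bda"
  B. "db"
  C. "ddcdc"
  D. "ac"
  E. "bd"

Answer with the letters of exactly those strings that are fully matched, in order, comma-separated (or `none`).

B, D, E

A → no match
B → match
C → no match
D → match
E → match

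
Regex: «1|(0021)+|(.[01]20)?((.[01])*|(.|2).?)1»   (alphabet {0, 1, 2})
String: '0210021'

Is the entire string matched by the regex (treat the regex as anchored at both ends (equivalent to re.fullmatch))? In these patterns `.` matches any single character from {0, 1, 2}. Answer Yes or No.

No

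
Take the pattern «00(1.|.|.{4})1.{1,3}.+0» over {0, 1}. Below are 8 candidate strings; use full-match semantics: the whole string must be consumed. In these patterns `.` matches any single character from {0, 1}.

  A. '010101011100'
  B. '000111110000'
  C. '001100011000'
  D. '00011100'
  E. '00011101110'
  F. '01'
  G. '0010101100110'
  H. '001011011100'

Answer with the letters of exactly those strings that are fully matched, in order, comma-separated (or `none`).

B, C, D, E, G, H

A → no match — must start with '00'
B → match
C → match
D → match
E → match
F → no match — must start with '00'
G → match
H → match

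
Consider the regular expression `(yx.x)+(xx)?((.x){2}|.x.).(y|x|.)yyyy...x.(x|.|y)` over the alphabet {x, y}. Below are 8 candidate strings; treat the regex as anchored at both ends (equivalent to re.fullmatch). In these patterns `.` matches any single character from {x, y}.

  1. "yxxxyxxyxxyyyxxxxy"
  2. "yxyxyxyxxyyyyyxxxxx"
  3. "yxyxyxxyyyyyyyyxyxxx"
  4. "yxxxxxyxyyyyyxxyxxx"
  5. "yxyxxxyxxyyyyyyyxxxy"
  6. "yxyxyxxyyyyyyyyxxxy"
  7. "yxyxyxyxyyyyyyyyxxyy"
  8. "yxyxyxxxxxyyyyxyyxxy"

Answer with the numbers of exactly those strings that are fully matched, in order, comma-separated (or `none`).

1 → no match
2 → match
3 → no match
4 → match
5 → match
6 → match
7 → match
8 → match

2, 4, 5, 6, 7, 8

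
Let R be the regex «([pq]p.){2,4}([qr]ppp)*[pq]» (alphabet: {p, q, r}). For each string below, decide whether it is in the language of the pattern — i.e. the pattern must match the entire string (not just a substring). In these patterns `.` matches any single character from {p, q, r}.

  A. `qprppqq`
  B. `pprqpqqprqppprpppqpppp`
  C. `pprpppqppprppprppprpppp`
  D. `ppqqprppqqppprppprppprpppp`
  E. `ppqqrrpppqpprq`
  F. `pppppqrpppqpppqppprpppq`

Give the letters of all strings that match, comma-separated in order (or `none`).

A → match
B → match
C → match
D → match
E → no match
F → match

A, B, C, D, F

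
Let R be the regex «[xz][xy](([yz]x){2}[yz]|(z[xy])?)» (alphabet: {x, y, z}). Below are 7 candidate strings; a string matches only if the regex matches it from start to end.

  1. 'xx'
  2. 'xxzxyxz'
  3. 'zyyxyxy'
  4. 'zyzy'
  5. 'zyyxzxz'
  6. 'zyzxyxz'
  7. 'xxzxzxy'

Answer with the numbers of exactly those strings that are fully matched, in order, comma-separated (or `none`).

1, 2, 3, 4, 5, 6, 7

1 → match
2 → match
3 → match
4 → match
5 → match
6 → match
7 → match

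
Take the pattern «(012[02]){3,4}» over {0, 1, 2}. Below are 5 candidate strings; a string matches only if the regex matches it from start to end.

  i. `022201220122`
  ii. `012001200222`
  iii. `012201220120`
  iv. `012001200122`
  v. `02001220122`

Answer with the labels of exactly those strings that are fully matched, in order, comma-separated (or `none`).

i. `022201220122` → no match — must start with `012`
ii. `012001200222` → no match
iii. `012201220120` → match
iv. `012001200122` → match
v. `02001220122` → no match — must start with `012`

iii, iv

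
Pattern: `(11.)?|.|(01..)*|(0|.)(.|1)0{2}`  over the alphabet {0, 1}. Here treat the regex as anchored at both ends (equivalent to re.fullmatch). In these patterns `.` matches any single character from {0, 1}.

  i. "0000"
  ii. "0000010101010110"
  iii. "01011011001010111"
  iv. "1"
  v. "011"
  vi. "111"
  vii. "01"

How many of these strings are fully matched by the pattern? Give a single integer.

i. "0000" → match
ii → no match
iii → no match
iv. "1" → match
v. "011" → no match
vi. "111" → match
vii. "01" → no match
Total matched: 3

3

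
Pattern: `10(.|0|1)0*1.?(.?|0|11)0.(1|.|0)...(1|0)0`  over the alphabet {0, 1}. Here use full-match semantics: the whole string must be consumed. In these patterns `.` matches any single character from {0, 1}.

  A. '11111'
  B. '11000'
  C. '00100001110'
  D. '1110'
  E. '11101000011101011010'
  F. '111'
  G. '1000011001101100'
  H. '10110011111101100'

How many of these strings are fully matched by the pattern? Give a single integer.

1

A → no match — must start with '10'
B → no match — must start with '10'
C → no match — must start with '10'
D → no match — must start with '10'
E → no match — must start with '10'
F → no match — must start with '10'
G → match
H → no match
Total matched: 1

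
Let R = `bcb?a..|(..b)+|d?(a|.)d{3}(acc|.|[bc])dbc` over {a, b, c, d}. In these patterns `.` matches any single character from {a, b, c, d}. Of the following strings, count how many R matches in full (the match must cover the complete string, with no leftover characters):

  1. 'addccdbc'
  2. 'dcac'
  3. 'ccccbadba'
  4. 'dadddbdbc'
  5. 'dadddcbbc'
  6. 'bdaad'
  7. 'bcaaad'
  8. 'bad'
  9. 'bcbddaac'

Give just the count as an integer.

1

1 → no match
2 → no match
3 → no match
4 → match
5 → no match
6 → no match
7 → no match
8 → no match
9 → no match
Total matched: 1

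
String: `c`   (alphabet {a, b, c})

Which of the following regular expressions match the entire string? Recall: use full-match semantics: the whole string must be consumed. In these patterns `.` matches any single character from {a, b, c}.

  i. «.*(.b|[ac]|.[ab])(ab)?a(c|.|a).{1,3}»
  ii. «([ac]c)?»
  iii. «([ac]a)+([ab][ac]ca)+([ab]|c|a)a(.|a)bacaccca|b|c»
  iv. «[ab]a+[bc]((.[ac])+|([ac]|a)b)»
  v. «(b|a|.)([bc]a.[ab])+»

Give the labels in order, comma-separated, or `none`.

i → no match
ii → no match
iii → match
iv → no match
v → no match

iii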